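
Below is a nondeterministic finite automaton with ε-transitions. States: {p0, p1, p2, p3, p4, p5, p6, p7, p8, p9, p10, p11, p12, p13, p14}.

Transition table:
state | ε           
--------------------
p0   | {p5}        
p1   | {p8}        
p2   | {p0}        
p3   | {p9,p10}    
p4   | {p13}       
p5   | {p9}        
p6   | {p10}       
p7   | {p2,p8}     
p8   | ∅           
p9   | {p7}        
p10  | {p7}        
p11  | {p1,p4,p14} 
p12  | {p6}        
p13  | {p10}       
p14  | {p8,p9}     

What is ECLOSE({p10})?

Start with {p10}.
From p10 via ε: add p7.
From p7 via ε: add p2, p8.
From p2 via ε: add p0.
From p0 via ε: add p5.
From p5 via ε: add p9.
No new states can be added; the closed set is {p0, p2, p5, p7, p8, p9, p10}.

{p0, p2, p5, p7, p8, p9, p10}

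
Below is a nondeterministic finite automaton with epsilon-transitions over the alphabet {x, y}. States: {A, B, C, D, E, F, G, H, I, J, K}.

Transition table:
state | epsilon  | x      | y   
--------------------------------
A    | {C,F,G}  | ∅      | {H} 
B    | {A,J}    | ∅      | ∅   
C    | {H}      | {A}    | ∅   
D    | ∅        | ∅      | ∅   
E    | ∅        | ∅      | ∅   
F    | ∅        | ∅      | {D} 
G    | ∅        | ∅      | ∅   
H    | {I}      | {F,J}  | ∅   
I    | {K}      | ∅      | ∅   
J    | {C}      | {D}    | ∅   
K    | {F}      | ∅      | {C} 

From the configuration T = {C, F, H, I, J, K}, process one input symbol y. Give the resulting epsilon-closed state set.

{C, D, F, H, I, K}

F on y → {D}.
K on y → {C}.
No y-transition from C, H, I, J.
Union after reading y: {C, D}.
Now take the epsilon-closure:
From C via epsilon: add H.
From H via epsilon: add I.
From I via epsilon: add K.
From K via epsilon: add F.
No new states can be added; the closed set is {C, D, F, H, I, K}.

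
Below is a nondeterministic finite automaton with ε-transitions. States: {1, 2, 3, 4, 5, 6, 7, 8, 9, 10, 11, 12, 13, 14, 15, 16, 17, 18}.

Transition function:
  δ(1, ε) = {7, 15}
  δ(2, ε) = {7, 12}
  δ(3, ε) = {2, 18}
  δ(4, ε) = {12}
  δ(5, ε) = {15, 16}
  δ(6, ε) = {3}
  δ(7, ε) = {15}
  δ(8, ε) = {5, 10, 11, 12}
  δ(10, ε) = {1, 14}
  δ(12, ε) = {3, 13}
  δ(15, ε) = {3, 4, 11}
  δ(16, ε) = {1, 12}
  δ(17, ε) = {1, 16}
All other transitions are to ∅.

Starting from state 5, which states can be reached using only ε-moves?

Start with {5}.
From 5 via ε: add 15, 16.
From 15 via ε: add 3, 4, 11.
From 16 via ε: add 1, 12.
From 1 via ε: add 7.
From 3 via ε: add 2, 18.
From 12 via ε: add 13.
No new states can be added; the closed set is {1, 2, 3, 4, 5, 7, 11, 12, 13, 15, 16, 18}.

{1, 2, 3, 4, 5, 7, 11, 12, 13, 15, 16, 18}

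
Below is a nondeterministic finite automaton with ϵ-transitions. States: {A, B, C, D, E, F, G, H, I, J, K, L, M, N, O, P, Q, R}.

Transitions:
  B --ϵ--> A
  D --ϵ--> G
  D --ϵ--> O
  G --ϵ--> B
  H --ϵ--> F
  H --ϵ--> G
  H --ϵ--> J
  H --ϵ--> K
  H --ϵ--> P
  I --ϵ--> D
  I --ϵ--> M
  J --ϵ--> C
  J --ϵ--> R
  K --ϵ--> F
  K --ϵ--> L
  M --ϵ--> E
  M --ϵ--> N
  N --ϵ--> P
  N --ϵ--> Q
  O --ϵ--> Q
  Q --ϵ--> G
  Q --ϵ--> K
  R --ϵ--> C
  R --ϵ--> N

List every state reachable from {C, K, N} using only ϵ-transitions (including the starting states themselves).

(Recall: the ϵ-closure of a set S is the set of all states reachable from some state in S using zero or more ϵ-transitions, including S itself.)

{A, B, C, F, G, K, L, N, P, Q}

Start with {C, K, N}.
From K via ϵ: add F, L.
From N via ϵ: add P, Q.
From Q via ϵ: add G.
From G via ϵ: add B.
From B via ϵ: add A.
No new states can be added; the closed set is {A, B, C, F, G, K, L, N, P, Q}.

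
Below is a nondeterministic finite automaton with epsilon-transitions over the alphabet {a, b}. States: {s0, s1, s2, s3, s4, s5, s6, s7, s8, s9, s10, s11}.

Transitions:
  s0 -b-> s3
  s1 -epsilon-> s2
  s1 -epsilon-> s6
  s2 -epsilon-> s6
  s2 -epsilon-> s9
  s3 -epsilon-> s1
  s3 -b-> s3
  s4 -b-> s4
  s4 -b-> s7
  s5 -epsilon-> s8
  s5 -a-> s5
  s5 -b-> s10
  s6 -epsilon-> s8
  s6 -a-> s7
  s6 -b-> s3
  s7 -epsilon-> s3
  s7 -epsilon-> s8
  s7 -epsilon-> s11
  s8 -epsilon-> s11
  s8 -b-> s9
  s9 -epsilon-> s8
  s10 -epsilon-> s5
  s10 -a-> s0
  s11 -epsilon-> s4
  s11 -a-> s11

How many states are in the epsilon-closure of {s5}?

Start with {s5}.
From s5 via epsilon: add s8.
From s8 via epsilon: add s11.
From s11 via epsilon: add s4.
epsilon-closure = {s4, s5, s8, s11}, which has 4 states.

4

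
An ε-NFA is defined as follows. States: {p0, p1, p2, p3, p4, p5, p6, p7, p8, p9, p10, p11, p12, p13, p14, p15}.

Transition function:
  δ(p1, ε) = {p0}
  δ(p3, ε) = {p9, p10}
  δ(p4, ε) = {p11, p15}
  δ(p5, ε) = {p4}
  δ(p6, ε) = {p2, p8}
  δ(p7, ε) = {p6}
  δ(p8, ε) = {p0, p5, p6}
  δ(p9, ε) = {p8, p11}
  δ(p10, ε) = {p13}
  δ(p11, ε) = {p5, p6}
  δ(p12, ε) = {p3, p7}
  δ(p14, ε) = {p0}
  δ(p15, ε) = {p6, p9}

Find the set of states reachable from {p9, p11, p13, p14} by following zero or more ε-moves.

Start with {p9, p11, p13, p14}.
From p9 via ε: add p8.
From p11 via ε: add p5, p6.
From p14 via ε: add p0.
From p5 via ε: add p4.
From p6 via ε: add p2.
From p4 via ε: add p15.
No new states can be added; the closed set is {p0, p2, p4, p5, p6, p8, p9, p11, p13, p14, p15}.

{p0, p2, p4, p5, p6, p8, p9, p11, p13, p14, p15}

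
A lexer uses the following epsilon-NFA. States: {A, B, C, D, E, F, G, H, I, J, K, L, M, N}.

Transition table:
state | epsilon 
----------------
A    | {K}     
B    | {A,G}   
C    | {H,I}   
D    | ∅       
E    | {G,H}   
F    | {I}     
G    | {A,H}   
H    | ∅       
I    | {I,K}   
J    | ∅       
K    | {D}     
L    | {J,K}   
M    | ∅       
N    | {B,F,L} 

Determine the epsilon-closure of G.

{A, D, G, H, K}

Start with {G}.
From G via epsilon: add A, H.
From A via epsilon: add K.
From K via epsilon: add D.
No new states can be added; the closed set is {A, D, G, H, K}.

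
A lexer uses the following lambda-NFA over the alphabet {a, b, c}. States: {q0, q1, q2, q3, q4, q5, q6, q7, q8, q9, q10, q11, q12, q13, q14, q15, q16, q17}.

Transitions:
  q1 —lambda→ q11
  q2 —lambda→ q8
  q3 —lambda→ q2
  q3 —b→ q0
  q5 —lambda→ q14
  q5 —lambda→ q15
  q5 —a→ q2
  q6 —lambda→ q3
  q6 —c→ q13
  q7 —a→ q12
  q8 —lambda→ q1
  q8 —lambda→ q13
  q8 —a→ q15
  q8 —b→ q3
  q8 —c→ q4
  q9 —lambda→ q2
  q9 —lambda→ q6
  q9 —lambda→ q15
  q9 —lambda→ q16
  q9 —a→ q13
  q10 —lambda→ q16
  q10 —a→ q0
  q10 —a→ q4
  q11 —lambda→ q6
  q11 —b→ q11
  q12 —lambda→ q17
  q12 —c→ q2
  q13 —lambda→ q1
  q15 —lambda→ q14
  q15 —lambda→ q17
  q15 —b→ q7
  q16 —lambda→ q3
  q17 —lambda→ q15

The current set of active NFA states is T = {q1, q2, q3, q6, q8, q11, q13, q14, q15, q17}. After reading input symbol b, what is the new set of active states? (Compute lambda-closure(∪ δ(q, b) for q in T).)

q3 on b → {q0}.
q8 on b → {q3}.
q11 on b → {q11}.
q15 on b → {q7}.
No b-transition from q1, q2, q6, q13, q14, q17.
Union after reading b: {q0, q3, q7, q11}.
Now take the lambda-closure:
From q3 via lambda: add q2.
From q11 via lambda: add q6.
From q2 via lambda: add q8.
From q8 via lambda: add q1, q13.
No new states can be added; the closed set is {q0, q1, q2, q3, q6, q7, q8, q11, q13}.

{q0, q1, q2, q3, q6, q7, q8, q11, q13}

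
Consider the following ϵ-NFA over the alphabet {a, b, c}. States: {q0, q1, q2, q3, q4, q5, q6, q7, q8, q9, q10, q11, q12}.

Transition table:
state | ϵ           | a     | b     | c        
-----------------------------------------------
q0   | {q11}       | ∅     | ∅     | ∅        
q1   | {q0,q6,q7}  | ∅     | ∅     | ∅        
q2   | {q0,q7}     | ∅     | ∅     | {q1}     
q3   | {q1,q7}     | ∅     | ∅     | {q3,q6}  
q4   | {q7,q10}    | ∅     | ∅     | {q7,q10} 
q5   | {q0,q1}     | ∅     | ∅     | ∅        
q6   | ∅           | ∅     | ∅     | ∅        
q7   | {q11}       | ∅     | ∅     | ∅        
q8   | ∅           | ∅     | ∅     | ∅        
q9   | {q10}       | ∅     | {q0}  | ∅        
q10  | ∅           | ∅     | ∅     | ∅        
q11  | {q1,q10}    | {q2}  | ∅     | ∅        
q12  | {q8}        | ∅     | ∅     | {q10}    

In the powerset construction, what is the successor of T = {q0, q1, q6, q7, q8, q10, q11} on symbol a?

{q0, q1, q2, q6, q7, q10, q11}

q11 on a → {q2}.
No a-transition from q0, q1, q6, q7, q8, q10.
Union after reading a: {q2}.
Now take the ϵ-closure:
From q2 via ϵ: add q0, q7.
From q0 via ϵ: add q11.
From q11 via ϵ: add q1, q10.
From q1 via ϵ: add q6.
No new states can be added; the closed set is {q0, q1, q2, q6, q7, q10, q11}.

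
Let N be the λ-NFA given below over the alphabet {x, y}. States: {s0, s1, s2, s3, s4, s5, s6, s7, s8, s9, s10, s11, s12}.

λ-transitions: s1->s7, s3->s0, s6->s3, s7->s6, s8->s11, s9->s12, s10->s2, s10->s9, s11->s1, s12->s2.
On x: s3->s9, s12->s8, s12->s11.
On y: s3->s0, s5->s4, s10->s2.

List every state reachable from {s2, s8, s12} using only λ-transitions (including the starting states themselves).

Start with {s2, s8, s12}.
From s8 via λ: add s11.
From s11 via λ: add s1.
From s1 via λ: add s7.
From s7 via λ: add s6.
From s6 via λ: add s3.
From s3 via λ: add s0.
No new states can be added; the closed set is {s0, s1, s2, s3, s6, s7, s8, s11, s12}.

{s0, s1, s2, s3, s6, s7, s8, s11, s12}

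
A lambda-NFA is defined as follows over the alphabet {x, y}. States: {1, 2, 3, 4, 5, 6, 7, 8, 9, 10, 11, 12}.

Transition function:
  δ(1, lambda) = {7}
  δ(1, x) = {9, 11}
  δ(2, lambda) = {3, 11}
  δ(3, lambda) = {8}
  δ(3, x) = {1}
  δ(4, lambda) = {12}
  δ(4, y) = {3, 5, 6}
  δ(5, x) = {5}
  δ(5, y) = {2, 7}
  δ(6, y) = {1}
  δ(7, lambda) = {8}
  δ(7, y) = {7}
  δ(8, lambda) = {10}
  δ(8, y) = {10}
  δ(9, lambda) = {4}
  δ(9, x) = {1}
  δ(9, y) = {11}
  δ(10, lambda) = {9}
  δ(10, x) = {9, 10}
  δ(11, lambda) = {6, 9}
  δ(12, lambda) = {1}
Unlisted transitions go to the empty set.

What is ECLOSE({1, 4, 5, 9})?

{1, 4, 5, 7, 8, 9, 10, 12}

Start with {1, 4, 5, 9}.
From 1 via lambda: add 7.
From 4 via lambda: add 12.
From 7 via lambda: add 8.
From 8 via lambda: add 10.
No new states can be added; the closed set is {1, 4, 5, 7, 8, 9, 10, 12}.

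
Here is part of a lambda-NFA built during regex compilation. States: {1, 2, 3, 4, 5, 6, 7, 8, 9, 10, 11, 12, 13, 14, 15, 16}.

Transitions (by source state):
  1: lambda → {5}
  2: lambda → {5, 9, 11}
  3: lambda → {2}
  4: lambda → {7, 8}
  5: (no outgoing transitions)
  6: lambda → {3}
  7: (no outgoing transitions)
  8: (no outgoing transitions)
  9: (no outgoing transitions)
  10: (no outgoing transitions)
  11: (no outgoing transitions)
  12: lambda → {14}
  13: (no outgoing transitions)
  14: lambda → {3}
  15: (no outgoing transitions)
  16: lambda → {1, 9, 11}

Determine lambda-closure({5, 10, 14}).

Start with {5, 10, 14}.
From 14 via lambda: add 3.
From 3 via lambda: add 2.
From 2 via lambda: add 9, 11.
No new states can be added; the closed set is {2, 3, 5, 9, 10, 11, 14}.

{2, 3, 5, 9, 10, 11, 14}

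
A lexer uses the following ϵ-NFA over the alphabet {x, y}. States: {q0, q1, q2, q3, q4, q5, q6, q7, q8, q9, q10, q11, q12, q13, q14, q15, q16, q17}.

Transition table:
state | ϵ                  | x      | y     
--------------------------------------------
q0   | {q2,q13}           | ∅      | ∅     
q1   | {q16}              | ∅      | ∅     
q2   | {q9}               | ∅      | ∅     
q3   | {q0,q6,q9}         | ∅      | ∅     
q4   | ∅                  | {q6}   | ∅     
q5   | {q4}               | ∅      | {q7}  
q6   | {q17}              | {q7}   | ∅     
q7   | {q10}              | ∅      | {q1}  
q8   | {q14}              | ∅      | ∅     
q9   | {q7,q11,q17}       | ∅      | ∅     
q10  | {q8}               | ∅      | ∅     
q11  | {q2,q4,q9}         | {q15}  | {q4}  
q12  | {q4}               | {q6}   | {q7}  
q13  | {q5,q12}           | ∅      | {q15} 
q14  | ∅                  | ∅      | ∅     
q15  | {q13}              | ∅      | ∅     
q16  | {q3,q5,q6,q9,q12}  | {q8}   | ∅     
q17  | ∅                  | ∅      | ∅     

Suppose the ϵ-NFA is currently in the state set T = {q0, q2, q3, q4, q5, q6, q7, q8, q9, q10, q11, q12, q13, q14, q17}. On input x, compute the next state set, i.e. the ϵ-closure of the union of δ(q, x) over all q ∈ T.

{q4, q5, q6, q7, q8, q10, q12, q13, q14, q15, q17}

q4 on x → {q6}.
q6 on x → {q7}.
q11 on x → {q15}.
q12 on x → {q6}.
No x-transition from q0, q2, q3, q5, q7, q8, q9, q10, q13, q14, q17.
Union after reading x: {q6, q7, q15}.
Now take the ϵ-closure:
From q6 via ϵ: add q17.
From q7 via ϵ: add q10.
From q15 via ϵ: add q13.
From q10 via ϵ: add q8.
From q13 via ϵ: add q5, q12.
From q5 via ϵ: add q4.
From q8 via ϵ: add q14.
No new states can be added; the closed set is {q4, q5, q6, q7, q8, q10, q12, q13, q14, q15, q17}.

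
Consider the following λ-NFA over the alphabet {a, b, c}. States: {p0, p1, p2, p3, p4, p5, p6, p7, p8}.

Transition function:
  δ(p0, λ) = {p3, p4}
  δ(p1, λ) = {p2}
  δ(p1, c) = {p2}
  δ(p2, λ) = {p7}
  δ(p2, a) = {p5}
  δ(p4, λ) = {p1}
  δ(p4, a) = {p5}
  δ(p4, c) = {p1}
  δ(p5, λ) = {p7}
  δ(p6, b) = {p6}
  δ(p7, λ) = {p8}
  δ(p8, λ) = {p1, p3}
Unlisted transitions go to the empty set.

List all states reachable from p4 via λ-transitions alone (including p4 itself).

Start with {p4}.
From p4 via λ: add p1.
From p1 via λ: add p2.
From p2 via λ: add p7.
From p7 via λ: add p8.
From p8 via λ: add p3.
No new states can be added; the closed set is {p1, p2, p3, p4, p7, p8}.

{p1, p2, p3, p4, p7, p8}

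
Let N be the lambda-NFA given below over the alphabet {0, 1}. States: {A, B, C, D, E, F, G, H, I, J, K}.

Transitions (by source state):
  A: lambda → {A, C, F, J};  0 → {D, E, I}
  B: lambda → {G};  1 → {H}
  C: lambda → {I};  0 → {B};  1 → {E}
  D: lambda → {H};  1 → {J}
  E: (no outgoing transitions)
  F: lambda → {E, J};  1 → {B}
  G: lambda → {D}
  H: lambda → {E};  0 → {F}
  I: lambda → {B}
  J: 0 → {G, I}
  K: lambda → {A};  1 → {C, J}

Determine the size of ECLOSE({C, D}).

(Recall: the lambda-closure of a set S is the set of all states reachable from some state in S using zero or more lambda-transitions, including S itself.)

7

Start with {C, D}.
From C via lambda: add I.
From D via lambda: add H.
From H via lambda: add E.
From I via lambda: add B.
From B via lambda: add G.
lambda-closure = {B, C, D, E, G, H, I}, which has 7 states.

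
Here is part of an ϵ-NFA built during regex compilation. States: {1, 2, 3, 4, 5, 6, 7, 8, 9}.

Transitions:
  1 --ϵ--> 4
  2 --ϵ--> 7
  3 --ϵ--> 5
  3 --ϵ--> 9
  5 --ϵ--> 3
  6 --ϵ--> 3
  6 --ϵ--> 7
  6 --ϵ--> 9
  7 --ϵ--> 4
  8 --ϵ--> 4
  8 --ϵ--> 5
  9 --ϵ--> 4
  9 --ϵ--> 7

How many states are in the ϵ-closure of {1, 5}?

6

Start with {1, 5}.
From 1 via ϵ: add 4.
From 5 via ϵ: add 3.
From 3 via ϵ: add 9.
From 9 via ϵ: add 7.
ϵ-closure = {1, 3, 4, 5, 7, 9}, which has 6 states.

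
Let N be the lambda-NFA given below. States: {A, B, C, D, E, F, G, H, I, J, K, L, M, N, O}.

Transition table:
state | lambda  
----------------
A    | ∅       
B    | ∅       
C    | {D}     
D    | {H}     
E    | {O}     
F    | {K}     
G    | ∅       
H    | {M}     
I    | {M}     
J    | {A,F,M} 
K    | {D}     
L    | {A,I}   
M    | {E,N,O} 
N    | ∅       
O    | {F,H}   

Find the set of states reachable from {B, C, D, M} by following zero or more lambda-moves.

{B, C, D, E, F, H, K, M, N, O}

Start with {B, C, D, M}.
From D via lambda: add H.
From M via lambda: add E, N, O.
From O via lambda: add F.
From F via lambda: add K.
No new states can be added; the closed set is {B, C, D, E, F, H, K, M, N, O}.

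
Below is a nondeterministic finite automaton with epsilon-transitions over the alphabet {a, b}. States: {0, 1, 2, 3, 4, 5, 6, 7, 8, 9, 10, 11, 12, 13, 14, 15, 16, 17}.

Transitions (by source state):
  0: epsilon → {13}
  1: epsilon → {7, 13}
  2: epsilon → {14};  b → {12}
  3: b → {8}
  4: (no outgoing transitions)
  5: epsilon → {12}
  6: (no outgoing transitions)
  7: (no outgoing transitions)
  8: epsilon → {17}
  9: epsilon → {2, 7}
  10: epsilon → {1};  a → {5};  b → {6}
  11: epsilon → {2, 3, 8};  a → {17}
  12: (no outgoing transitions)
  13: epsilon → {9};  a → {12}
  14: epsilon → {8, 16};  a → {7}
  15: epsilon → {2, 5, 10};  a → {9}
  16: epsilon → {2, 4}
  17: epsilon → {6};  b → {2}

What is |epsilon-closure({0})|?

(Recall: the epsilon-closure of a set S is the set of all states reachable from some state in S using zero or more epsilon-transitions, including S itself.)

Start with {0}.
From 0 via epsilon: add 13.
From 13 via epsilon: add 9.
From 9 via epsilon: add 2, 7.
From 2 via epsilon: add 14.
From 14 via epsilon: add 8, 16.
From 8 via epsilon: add 17.
From 16 via epsilon: add 4.
From 17 via epsilon: add 6.
epsilon-closure = {0, 2, 4, 6, 7, 8, 9, 13, 14, 16, 17}, which has 11 states.

11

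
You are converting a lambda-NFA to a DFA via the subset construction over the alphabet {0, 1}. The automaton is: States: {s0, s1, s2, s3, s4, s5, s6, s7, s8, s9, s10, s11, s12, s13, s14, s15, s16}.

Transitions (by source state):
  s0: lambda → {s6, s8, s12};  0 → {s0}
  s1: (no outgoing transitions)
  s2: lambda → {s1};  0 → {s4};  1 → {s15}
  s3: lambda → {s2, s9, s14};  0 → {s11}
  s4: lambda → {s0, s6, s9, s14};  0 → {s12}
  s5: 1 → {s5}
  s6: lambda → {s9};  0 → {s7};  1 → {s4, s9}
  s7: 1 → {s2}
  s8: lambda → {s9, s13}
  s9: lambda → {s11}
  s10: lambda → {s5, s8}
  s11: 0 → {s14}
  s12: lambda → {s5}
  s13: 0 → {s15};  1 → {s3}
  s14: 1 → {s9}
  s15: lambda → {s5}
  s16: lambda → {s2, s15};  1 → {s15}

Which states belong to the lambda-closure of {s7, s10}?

{s5, s7, s8, s9, s10, s11, s13}

Start with {s7, s10}.
From s10 via lambda: add s5, s8.
From s8 via lambda: add s9, s13.
From s9 via lambda: add s11.
No new states can be added; the closed set is {s5, s7, s8, s9, s10, s11, s13}.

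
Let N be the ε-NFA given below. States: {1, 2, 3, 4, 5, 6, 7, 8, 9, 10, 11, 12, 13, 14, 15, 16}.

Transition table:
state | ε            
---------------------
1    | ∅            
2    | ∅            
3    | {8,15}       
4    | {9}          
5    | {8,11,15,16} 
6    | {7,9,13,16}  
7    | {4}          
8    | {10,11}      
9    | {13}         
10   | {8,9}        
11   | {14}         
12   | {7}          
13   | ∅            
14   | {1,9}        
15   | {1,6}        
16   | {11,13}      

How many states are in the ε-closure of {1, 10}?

7

Start with {1, 10}.
From 10 via ε: add 8, 9.
From 8 via ε: add 11.
From 9 via ε: add 13.
From 11 via ε: add 14.
ε-closure = {1, 8, 9, 10, 11, 13, 14}, which has 7 states.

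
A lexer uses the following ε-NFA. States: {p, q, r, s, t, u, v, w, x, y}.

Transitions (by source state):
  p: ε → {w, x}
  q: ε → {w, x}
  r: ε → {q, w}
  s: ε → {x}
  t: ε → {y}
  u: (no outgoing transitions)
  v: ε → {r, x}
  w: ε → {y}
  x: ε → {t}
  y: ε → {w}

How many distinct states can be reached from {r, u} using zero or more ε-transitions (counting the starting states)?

7

Start with {r, u}.
From r via ε: add q, w.
From q via ε: add x.
From w via ε: add y.
From x via ε: add t.
ε-closure = {q, r, t, u, w, x, y}, which has 7 states.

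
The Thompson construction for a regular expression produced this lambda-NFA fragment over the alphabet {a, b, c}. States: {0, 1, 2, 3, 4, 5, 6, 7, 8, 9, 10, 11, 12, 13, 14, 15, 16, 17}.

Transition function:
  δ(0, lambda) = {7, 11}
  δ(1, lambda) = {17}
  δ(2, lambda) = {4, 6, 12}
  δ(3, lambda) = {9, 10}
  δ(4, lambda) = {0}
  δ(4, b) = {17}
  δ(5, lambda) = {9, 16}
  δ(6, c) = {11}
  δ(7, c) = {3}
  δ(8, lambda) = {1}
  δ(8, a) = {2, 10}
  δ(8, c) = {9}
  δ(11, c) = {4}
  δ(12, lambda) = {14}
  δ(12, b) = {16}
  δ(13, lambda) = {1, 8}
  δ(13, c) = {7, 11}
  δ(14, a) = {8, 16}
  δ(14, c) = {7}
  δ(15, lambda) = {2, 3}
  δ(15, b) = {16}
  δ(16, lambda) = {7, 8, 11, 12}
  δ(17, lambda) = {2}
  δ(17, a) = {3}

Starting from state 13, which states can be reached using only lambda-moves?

{0, 1, 2, 4, 6, 7, 8, 11, 12, 13, 14, 17}

Start with {13}.
From 13 via lambda: add 1, 8.
From 1 via lambda: add 17.
From 17 via lambda: add 2.
From 2 via lambda: add 4, 6, 12.
From 4 via lambda: add 0.
From 12 via lambda: add 14.
From 0 via lambda: add 7, 11.
No new states can be added; the closed set is {0, 1, 2, 4, 6, 7, 8, 11, 12, 13, 14, 17}.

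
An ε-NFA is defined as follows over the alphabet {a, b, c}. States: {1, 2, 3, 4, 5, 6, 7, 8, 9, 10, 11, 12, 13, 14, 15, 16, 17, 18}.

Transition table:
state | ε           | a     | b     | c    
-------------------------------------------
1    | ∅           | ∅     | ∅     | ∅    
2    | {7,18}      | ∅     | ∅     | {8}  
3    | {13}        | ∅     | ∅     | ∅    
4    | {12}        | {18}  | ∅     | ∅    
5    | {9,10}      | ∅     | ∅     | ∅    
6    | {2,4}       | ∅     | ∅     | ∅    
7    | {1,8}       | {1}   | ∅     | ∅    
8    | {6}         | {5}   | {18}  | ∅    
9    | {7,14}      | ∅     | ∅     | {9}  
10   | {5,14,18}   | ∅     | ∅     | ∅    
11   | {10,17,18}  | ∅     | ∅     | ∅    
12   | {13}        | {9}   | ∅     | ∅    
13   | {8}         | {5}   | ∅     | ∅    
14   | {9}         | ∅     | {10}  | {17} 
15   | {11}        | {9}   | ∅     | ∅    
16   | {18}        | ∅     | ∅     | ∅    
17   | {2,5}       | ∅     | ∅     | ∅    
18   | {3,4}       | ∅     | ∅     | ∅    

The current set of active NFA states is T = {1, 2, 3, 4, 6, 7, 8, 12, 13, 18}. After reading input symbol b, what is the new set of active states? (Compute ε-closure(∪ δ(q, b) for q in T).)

{1, 2, 3, 4, 6, 7, 8, 12, 13, 18}

8 on b → {18}.
No b-transition from 1, 2, 3, 4, 6, 7, 12, 13, 18.
Union after reading b: {18}.
Now take the ε-closure:
From 18 via ε: add 3, 4.
From 3 via ε: add 13.
From 4 via ε: add 12.
From 13 via ε: add 8.
From 8 via ε: add 6.
From 6 via ε: add 2.
From 2 via ε: add 7.
From 7 via ε: add 1.
No new states can be added; the closed set is {1, 2, 3, 4, 6, 7, 8, 12, 13, 18}.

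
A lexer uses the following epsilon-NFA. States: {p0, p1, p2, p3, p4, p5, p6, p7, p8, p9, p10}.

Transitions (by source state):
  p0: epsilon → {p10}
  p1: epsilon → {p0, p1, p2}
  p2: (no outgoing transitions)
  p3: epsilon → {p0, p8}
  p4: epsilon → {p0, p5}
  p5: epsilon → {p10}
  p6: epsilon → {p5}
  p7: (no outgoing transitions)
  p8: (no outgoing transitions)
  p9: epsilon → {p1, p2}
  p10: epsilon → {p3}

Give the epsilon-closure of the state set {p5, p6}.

{p0, p3, p5, p6, p8, p10}

Start with {p5, p6}.
From p5 via epsilon: add p10.
From p10 via epsilon: add p3.
From p3 via epsilon: add p0, p8.
No new states can be added; the closed set is {p0, p3, p5, p6, p8, p10}.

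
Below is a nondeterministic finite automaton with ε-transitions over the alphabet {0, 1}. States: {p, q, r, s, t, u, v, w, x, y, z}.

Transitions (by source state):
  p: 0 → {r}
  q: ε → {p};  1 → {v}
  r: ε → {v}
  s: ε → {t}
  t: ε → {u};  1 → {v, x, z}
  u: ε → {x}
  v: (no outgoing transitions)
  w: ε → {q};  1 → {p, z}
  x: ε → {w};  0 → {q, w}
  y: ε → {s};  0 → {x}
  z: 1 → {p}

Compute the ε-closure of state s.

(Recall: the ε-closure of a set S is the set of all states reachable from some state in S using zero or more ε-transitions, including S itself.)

{p, q, s, t, u, w, x}

Start with {s}.
From s via ε: add t.
From t via ε: add u.
From u via ε: add x.
From x via ε: add w.
From w via ε: add q.
From q via ε: add p.
No new states can be added; the closed set is {p, q, s, t, u, w, x}.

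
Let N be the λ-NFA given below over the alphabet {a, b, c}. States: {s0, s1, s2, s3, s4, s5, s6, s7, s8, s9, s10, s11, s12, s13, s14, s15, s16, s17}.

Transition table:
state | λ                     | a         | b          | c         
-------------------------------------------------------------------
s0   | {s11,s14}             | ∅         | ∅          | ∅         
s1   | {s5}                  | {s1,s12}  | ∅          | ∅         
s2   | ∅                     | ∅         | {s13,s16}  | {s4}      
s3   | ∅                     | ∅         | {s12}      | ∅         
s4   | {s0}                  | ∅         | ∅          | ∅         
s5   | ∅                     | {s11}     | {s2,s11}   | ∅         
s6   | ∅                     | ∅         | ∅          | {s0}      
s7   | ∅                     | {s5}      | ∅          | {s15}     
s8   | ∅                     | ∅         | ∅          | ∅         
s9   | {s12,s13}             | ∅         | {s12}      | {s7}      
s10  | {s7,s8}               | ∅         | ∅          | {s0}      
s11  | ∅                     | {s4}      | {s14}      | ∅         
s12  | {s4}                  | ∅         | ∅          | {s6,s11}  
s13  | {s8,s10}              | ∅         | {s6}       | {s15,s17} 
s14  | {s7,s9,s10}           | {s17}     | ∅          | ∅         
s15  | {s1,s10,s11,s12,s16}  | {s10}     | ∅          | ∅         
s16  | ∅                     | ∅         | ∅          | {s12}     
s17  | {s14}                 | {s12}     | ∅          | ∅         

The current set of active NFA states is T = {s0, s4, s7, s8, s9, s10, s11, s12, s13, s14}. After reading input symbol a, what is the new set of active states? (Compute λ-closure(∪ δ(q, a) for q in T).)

{s0, s4, s5, s7, s8, s9, s10, s11, s12, s13, s14, s17}

s7 on a → {s5}.
s11 on a → {s4}.
s14 on a → {s17}.
No a-transition from s0, s4, s8, s9, s10, s12, s13.
Union after reading a: {s4, s5, s17}.
Now take the λ-closure:
From s4 via λ: add s0.
From s17 via λ: add s14.
From s0 via λ: add s11.
From s14 via λ: add s7, s9, s10.
From s9 via λ: add s12, s13.
From s10 via λ: add s8.
No new states can be added; the closed set is {s0, s4, s5, s7, s8, s9, s10, s11, s12, s13, s14, s17}.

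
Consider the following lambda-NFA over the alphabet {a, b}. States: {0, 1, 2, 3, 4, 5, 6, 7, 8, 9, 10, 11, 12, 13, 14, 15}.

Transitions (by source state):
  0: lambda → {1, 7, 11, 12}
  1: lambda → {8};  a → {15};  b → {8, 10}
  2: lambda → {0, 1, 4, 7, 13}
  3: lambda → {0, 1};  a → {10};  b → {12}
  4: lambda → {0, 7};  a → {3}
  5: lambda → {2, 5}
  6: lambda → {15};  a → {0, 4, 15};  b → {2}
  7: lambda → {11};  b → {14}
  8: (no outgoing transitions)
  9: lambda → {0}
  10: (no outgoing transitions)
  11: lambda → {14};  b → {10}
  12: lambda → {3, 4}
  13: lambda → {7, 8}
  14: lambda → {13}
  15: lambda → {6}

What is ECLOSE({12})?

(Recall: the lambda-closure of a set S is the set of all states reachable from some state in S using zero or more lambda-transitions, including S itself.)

{0, 1, 3, 4, 7, 8, 11, 12, 13, 14}

Start with {12}.
From 12 via lambda: add 3, 4.
From 3 via lambda: add 0, 1.
From 4 via lambda: add 7.
From 0 via lambda: add 11.
From 1 via lambda: add 8.
From 11 via lambda: add 14.
From 14 via lambda: add 13.
No new states can be added; the closed set is {0, 1, 3, 4, 7, 8, 11, 12, 13, 14}.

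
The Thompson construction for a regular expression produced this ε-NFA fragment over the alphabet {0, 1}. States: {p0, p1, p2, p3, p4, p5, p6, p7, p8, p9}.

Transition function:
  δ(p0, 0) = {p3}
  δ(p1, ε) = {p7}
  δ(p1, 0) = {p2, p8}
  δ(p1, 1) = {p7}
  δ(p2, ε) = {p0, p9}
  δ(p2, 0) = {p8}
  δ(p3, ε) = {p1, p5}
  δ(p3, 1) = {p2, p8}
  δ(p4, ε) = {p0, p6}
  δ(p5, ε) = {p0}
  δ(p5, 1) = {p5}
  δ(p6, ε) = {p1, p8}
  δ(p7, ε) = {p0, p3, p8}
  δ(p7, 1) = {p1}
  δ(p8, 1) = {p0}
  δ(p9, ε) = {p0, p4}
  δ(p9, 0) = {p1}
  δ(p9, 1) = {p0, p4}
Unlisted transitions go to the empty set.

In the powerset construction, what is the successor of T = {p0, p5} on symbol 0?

p0 on 0 → {p3}.
No 0-transition from p5.
Union after reading 0: {p3}.
Now take the ε-closure:
From p3 via ε: add p1, p5.
From p1 via ε: add p7.
From p5 via ε: add p0.
From p7 via ε: add p8.
No new states can be added; the closed set is {p0, p1, p3, p5, p7, p8}.

{p0, p1, p3, p5, p7, p8}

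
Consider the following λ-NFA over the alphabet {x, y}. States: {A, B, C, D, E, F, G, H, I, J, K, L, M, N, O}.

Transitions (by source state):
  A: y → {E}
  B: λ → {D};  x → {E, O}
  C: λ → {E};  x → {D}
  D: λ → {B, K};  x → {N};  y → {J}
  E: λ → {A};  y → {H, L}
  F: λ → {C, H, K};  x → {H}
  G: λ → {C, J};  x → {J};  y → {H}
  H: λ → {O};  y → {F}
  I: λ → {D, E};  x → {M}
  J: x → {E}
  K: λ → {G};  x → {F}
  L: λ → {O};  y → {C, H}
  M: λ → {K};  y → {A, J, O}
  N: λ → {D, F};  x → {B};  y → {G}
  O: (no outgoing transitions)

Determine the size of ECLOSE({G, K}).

Start with {G, K}.
From G via λ: add C, J.
From C via λ: add E.
From E via λ: add A.
λ-closure = {A, C, E, G, J, K}, which has 6 states.

6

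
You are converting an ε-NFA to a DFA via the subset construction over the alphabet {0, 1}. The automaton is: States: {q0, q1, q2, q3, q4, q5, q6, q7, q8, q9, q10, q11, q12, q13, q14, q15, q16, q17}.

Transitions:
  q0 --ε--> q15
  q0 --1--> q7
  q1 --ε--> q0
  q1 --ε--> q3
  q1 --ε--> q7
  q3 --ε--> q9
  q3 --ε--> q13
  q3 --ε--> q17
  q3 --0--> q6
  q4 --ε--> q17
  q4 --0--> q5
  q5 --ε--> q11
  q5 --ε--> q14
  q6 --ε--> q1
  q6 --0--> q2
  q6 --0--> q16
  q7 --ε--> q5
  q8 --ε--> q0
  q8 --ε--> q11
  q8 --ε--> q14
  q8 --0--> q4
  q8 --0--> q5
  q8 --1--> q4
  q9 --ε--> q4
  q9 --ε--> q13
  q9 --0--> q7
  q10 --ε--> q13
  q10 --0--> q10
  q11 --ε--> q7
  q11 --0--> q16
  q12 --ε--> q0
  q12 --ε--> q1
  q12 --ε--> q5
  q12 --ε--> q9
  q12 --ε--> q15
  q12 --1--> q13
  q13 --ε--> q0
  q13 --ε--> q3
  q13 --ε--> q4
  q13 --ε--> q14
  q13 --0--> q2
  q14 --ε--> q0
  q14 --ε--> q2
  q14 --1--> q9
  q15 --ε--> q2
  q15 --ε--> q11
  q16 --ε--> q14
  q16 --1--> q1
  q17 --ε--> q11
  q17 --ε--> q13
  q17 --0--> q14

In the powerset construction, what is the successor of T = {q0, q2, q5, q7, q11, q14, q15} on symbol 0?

q11 on 0 → {q16}.
No 0-transition from q0, q2, q5, q7, q14, q15.
Union after reading 0: {q16}.
Now take the ε-closure:
From q16 via ε: add q14.
From q14 via ε: add q0, q2.
From q0 via ε: add q15.
From q15 via ε: add q11.
From q11 via ε: add q7.
From q7 via ε: add q5.
No new states can be added; the closed set is {q0, q2, q5, q7, q11, q14, q15, q16}.

{q0, q2, q5, q7, q11, q14, q15, q16}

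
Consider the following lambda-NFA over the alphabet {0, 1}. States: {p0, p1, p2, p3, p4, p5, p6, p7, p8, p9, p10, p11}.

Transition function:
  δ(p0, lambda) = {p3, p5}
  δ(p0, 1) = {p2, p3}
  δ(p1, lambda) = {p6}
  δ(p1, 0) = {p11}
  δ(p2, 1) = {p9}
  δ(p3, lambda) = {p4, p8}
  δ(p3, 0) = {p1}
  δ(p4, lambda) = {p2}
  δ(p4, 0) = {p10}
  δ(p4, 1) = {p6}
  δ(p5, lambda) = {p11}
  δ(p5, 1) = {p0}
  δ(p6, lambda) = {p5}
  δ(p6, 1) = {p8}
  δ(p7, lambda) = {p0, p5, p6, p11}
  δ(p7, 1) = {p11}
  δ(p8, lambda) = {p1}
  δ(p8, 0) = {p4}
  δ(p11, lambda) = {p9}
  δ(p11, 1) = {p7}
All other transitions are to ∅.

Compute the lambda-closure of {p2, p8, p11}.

Start with {p2, p8, p11}.
From p8 via lambda: add p1.
From p11 via lambda: add p9.
From p1 via lambda: add p6.
From p6 via lambda: add p5.
No new states can be added; the closed set is {p1, p2, p5, p6, p8, p9, p11}.

{p1, p2, p5, p6, p8, p9, p11}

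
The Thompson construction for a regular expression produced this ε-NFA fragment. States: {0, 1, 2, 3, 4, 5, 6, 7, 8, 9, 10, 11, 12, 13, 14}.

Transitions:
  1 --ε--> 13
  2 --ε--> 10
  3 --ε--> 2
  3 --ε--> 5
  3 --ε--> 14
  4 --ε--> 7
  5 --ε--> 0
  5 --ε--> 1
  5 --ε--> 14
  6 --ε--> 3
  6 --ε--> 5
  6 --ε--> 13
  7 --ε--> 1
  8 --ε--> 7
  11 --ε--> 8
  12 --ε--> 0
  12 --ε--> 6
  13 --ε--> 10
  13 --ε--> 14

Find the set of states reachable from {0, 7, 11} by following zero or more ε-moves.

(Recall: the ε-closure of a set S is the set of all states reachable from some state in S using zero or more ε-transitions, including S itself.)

{0, 1, 7, 8, 10, 11, 13, 14}

Start with {0, 7, 11}.
From 7 via ε: add 1.
From 11 via ε: add 8.
From 1 via ε: add 13.
From 13 via ε: add 10, 14.
No new states can be added; the closed set is {0, 1, 7, 8, 10, 11, 13, 14}.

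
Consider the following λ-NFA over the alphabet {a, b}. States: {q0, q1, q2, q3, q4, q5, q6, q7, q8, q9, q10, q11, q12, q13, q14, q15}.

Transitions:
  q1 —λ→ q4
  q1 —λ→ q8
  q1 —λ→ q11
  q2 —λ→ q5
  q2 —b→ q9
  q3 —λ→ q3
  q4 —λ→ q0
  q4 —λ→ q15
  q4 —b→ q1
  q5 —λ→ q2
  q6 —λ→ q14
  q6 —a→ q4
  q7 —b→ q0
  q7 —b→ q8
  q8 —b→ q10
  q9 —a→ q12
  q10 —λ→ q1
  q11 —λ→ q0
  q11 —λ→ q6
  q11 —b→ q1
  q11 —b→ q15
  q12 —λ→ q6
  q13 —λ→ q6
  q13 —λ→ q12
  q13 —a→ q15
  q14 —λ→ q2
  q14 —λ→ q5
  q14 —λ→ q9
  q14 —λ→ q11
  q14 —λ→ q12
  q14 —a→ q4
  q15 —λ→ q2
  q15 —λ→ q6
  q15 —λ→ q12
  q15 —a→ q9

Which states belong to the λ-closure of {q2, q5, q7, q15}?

{q0, q2, q5, q6, q7, q9, q11, q12, q14, q15}

Start with {q2, q5, q7, q15}.
From q15 via λ: add q6, q12.
From q6 via λ: add q14.
From q14 via λ: add q9, q11.
From q11 via λ: add q0.
No new states can be added; the closed set is {q0, q2, q5, q6, q7, q9, q11, q12, q14, q15}.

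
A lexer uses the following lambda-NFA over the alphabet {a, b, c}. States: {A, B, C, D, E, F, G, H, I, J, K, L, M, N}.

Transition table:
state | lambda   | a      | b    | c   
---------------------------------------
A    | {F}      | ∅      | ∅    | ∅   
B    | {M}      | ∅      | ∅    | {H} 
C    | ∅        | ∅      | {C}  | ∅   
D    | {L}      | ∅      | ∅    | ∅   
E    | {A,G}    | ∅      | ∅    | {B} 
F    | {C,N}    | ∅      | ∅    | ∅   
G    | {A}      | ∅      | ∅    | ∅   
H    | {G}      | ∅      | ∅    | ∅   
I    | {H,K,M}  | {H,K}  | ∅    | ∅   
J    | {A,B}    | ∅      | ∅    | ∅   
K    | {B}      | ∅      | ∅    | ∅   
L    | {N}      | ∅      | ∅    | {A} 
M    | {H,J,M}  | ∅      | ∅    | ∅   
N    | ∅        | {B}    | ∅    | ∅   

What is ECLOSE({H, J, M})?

Start with {H, J, M}.
From H via lambda: add G.
From J via lambda: add A, B.
From A via lambda: add F.
From F via lambda: add C, N.
No new states can be added; the closed set is {A, B, C, F, G, H, J, M, N}.

{A, B, C, F, G, H, J, M, N}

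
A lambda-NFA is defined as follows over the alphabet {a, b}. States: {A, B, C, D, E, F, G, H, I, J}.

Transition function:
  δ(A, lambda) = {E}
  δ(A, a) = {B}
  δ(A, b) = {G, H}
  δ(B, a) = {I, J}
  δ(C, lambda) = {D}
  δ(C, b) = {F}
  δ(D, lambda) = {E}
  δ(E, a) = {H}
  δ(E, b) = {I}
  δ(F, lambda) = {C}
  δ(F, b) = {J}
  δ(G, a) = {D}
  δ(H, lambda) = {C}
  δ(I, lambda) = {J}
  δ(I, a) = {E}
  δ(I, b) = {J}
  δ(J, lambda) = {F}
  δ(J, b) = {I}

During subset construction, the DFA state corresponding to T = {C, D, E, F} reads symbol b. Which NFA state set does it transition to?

C on b → {F}.
E on b → {I}.
F on b → {J}.
No b-transition from D.
Union after reading b: {F, I, J}.
Now take the lambda-closure:
From F via lambda: add C.
From C via lambda: add D.
From D via lambda: add E.
No new states can be added; the closed set is {C, D, E, F, I, J}.

{C, D, E, F, I, J}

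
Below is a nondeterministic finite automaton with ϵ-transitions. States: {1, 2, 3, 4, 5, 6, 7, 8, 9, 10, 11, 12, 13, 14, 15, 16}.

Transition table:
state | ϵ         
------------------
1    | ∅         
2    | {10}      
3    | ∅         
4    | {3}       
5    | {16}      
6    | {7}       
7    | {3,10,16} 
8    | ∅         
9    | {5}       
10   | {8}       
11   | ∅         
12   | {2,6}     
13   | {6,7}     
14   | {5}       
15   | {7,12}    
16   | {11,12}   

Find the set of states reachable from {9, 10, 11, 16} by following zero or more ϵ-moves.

Start with {9, 10, 11, 16}.
From 9 via ϵ: add 5.
From 10 via ϵ: add 8.
From 16 via ϵ: add 12.
From 12 via ϵ: add 2, 6.
From 6 via ϵ: add 7.
From 7 via ϵ: add 3.
No new states can be added; the closed set is {2, 3, 5, 6, 7, 8, 9, 10, 11, 12, 16}.

{2, 3, 5, 6, 7, 8, 9, 10, 11, 12, 16}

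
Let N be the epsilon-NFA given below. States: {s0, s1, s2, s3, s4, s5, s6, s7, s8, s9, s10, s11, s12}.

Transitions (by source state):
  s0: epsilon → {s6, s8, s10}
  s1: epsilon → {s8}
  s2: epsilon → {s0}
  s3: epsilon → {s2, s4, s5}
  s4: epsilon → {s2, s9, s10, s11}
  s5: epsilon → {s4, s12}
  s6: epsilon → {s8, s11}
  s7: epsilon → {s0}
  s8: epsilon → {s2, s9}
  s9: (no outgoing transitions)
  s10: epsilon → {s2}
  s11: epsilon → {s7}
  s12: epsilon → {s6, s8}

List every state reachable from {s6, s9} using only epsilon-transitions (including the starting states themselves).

Start with {s6, s9}.
From s6 via epsilon: add s8, s11.
From s8 via epsilon: add s2.
From s11 via epsilon: add s7.
From s2 via epsilon: add s0.
From s0 via epsilon: add s10.
No new states can be added; the closed set is {s0, s2, s6, s7, s8, s9, s10, s11}.

{s0, s2, s6, s7, s8, s9, s10, s11}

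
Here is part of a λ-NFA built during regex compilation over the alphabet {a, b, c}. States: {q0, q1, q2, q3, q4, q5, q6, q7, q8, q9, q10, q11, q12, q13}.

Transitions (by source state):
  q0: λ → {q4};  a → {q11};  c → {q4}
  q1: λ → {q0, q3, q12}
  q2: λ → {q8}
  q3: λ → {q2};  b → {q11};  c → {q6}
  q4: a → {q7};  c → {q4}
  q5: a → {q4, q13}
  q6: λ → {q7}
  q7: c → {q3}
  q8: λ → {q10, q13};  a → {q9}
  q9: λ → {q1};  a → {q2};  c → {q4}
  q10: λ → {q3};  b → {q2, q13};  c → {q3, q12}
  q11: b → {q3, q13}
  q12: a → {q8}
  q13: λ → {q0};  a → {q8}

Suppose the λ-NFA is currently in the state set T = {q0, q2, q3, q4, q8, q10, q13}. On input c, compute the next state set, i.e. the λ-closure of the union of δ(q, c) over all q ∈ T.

{q0, q2, q3, q4, q6, q7, q8, q10, q12, q13}

q0 on c → {q4}.
q3 on c → {q6}.
q4 on c → {q4}.
q10 on c → {q3, q12}.
No c-transition from q2, q8, q13.
Union after reading c: {q3, q4, q6, q12}.
Now take the λ-closure:
From q3 via λ: add q2.
From q6 via λ: add q7.
From q2 via λ: add q8.
From q8 via λ: add q10, q13.
From q13 via λ: add q0.
No new states can be added; the closed set is {q0, q2, q3, q4, q6, q7, q8, q10, q12, q13}.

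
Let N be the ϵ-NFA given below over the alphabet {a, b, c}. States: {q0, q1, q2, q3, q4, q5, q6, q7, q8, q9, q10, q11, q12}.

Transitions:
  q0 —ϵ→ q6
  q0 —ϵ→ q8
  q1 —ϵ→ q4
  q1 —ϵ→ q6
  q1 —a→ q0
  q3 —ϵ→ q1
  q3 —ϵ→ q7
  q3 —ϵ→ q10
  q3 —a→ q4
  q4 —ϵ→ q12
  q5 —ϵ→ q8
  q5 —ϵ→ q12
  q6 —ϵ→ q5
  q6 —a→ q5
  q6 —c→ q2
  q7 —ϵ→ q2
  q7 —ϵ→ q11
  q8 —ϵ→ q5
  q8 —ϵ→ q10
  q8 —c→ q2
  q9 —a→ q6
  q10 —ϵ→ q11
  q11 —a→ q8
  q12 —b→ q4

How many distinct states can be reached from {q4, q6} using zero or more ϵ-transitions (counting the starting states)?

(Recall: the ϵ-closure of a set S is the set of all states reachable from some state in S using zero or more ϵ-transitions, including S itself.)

Start with {q4, q6}.
From q4 via ϵ: add q12.
From q6 via ϵ: add q5.
From q5 via ϵ: add q8.
From q8 via ϵ: add q10.
From q10 via ϵ: add q11.
ϵ-closure = {q4, q5, q6, q8, q10, q11, q12}, which has 7 states.

7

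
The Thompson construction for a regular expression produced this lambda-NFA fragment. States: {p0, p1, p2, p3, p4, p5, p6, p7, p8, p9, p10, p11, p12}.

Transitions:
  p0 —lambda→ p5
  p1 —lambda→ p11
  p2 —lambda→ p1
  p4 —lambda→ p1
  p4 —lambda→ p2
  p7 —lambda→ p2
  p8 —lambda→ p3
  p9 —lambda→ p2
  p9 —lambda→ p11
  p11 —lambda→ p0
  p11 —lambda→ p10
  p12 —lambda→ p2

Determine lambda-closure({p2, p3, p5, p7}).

Start with {p2, p3, p5, p7}.
From p2 via lambda: add p1.
From p1 via lambda: add p11.
From p11 via lambda: add p0, p10.
No new states can be added; the closed set is {p0, p1, p2, p3, p5, p7, p10, p11}.

{p0, p1, p2, p3, p5, p7, p10, p11}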